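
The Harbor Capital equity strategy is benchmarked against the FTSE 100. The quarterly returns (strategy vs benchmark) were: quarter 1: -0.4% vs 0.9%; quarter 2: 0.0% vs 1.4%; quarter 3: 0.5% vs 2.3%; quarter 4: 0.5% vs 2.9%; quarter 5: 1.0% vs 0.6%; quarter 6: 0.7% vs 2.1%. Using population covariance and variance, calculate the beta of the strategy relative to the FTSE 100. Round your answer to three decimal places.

0.103

r̄p = 0.3833%,  r̄m = 1.7000%
Cov = Σ(rp − r̄p)(rm − r̄m) / 6 = 0.0667
Var(rm) = Σ(rm − r̄m)² / 6 = 0.6500
β = Cov / Var = 0.0667 / 0.6500 = 0.1026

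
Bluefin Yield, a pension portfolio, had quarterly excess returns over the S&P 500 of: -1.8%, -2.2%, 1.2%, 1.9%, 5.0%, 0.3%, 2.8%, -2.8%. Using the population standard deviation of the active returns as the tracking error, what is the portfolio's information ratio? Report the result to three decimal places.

0.217

μ = (-1.8 − 2.2 + 1.2 + 1.9 + 5 + 0.3 + 2.8 − 2.8) / 8 = 0.5500%
Population std dev = √[51.4800 / 8] = 2.5367%
IR = μ / tracking error = 0.5500 / 2.5367 = 0.2168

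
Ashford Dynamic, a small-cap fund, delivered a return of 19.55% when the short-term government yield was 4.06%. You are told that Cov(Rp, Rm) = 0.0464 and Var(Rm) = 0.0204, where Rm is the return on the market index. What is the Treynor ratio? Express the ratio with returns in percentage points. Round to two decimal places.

6.81

β = Cov / Var = 0.0464 / 0.0204 = 2.2745
Treynor = (Rp − Rf) / β = (19.55% − 4.06%) / 2.2745 = 15.49 / 2.2745 = 6.8103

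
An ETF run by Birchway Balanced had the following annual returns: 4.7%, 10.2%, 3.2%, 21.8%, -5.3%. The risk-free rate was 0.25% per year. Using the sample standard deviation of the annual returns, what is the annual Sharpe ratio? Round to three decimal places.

0.667

r̄ = (4.7 + 10.2 + 3.2 + 21.8 − 5.3) / 5 = 6.9200%
Sample σ = √[Σ(r − r̄)² / 4] = √[400.2680 / 4] = √100.0670 = 10.0033%
Sharpe = (r̄ − rf) / σ = (6.9200 − 0.25) / 10.0033 = 6.6700 / 10.0033 = 0.6668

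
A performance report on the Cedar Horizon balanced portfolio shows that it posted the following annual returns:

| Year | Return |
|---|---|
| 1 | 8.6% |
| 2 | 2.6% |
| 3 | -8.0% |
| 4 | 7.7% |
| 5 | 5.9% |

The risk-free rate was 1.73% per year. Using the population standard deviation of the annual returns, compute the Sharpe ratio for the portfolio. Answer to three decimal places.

r̄ = (8.6 + 2.6 − 8 + 7.7 + 5.9) / 5 = 16.80 / 5 = 3.3600%
Population σ = √[Σ(r − r̄)² / 5] = √[182.3720 / 5] = √36.4744 = 6.0394%
Sharpe = (r̄ − rf) / σ = (3.3600 − 1.73) / 6.0394 = 1.6300 / 6.0394 = 0.2699

0.270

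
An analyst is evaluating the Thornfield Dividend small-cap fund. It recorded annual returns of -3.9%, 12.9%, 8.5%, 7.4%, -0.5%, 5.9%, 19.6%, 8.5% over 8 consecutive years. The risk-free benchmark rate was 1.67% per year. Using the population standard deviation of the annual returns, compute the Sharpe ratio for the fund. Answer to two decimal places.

r̄ = (-3.9 + 12.9 + 8.5 + 7.4 − 0.5 + 5.9 + 19.6 + 8.5) / 8 = 7.3000%
Σ(r − r̄)² = 373.7800; population σ = √(373.7800/8) = 6.8354%
Sharpe = (r̄ − rf) / σ = (7.3000 − 1.67) / 6.8354 = 5.6300 / 6.8354 = 0.8237

0.82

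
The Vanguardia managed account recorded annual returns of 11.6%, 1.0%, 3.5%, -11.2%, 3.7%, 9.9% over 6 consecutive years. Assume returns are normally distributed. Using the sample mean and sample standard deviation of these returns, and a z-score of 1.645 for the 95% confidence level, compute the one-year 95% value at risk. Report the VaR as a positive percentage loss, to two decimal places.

Mean return μ = 18.50 / 6 = 3.0833%
Sample std dev = √[327.9083 / 5] = 8.0983%
VaR = −(μ − z·σ) = −(3.0833 − 1.645 × 8.0983) = −(-10.2384) = 10.2384%

10.24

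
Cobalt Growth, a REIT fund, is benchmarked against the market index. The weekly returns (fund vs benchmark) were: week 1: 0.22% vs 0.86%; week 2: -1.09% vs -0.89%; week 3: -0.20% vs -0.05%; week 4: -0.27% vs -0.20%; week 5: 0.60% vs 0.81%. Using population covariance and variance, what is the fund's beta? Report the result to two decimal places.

r̄p = -0.1480%,  r̄m = 0.1060%
Cov = Σ(rp − r̄p)(rm − r̄m) / 5 = 0.3575
Var(rm) = Σ(rm − r̄m)² / 5 = 0.4348
β = Cov / Var = 0.3575 / 0.4348 = 0.8222

0.82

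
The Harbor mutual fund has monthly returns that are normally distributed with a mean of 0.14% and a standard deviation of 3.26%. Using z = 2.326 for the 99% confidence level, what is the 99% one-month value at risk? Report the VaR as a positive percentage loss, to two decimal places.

7.44

VaR (as % loss) = −(μ − z·σ) = −(0.14% − 2.326 × 3.26%) = −(-7.44276%) = 7.44276%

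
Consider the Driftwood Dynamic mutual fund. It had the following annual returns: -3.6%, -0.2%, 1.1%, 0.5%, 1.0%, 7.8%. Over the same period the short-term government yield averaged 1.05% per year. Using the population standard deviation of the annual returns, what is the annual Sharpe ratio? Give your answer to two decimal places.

0.01

r̄ = (-3.6 − 0.2 + 1.1 + 0.5 + 1 + 7.8) / 6 = 6.60 / 6 = 1.1000%
Σ(r − r̄)² = (-3.6 − 1.1000)² + (-0.2 − 1.1000)² + … = 69.0400
σ = √[69.0400 / 6] = 3.3921%
Sharpe = (r̄ − rf) / σ = (1.1000 − 1.05) / 3.3921 = 0.0500 / 3.3921 = 0.0147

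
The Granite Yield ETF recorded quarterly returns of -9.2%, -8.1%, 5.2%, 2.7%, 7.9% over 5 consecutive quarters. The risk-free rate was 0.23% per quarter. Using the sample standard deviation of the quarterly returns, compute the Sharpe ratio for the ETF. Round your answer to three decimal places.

-0.068

r̄ = (-9.2 − 8.1 + 5.2 + 2.7 + 7.9) / 5 = -1.50 / 5 = -0.3000%
Sample σ = √[Σ(r − r̄)² / 4] = √[246.5400 / 4] = √61.6350 = 7.8508%
Sharpe = (r̄ − rf) / σ = (-0.3000 − 0.23) / 7.8508 = -0.5300 / 7.8508 = -0.0675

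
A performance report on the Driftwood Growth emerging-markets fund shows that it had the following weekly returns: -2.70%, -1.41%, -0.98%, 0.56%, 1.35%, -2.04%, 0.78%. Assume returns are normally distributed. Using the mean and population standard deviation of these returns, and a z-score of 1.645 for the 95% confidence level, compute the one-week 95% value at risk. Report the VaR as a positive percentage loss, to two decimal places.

Mean return μ = -4.440 / 7 = -0.6343%
Population σ = √[Σ(r − μ)² / 7] = √[14.3284 / 7] = √2.0469 = 1.4307%
VaR = −(μ − z·σ) = −(-0.6343 − 1.645 × 1.4307) = −(-2.9878) = 2.9878%

2.99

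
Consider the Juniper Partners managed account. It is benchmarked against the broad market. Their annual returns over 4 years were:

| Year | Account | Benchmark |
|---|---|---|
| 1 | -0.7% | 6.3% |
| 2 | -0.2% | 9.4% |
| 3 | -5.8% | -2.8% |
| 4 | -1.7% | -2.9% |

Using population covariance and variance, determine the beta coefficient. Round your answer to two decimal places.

0.30

r̄p = -2.1000%,  r̄m = 2.5000%
Cov = Σ(rp − r̄p)(rm − r̄m) / 4 = 8.9700
Var(rm) = Σ(rm − r̄m)² / 4 = 29.8250
β = Cov / Var = 8.9700 / 29.8250 = 0.3008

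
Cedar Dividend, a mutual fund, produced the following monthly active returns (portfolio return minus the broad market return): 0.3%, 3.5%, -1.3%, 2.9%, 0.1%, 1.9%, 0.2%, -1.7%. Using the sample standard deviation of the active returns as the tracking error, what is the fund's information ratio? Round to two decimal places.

0.39

μ = (0.3 + 3.5 − 1.3 + 2.9 + 0.1 + 1.9 + 0.2 − 1.7) / 8 = 0.7375%
Sample std dev = √[24.6388 / 7] = 1.8761%
IR = μ / tracking error = 0.7375 / 1.8761 = 0.3931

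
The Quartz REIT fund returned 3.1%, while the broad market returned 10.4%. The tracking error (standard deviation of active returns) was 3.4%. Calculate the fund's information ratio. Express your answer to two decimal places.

-2.15

IR = (Rp − Rb) / TE = (3.1% − 10.4%) / 3.4% = -7.30% / 3.4% = -2.1471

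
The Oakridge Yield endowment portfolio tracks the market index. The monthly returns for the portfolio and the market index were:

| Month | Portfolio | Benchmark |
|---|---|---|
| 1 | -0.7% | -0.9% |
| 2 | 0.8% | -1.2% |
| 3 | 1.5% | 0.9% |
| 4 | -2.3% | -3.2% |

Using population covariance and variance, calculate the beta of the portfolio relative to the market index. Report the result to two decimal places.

0.90

r̄p = -0.1750%,  r̄m = -1.1000%
Cov = Σ(rp − r̄p)(rm − r̄m) / 4 = 1.9025
Var(rm) = Σ(rm − r̄m)² / 4 = 2.1150
β = Cov / Var = 1.9025 / 2.1150 = 0.8995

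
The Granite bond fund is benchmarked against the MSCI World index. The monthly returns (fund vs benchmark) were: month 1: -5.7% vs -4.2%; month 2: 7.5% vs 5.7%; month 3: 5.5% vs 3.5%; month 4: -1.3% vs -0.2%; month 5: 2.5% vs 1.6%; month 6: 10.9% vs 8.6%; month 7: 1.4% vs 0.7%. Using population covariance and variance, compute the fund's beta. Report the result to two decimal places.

r̄p = 2.9714%,  r̄m = 2.2429%
Cov = Σ(rp − r̄p)(rm − r̄m) / 7 = 19.7527
Var(rm) = Σ(rm − r̄m)² / 7 = 14.8882
β = Cov / Var = 19.7527 / 14.8882 = 1.3267

1.33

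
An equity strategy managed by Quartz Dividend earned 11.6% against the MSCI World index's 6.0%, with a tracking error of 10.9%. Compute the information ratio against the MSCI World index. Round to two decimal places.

0.51

IR = (Rp − Rb) / TE = (11.6% − 6.0%) / 10.9% = 5.60% / 10.9% = 0.5138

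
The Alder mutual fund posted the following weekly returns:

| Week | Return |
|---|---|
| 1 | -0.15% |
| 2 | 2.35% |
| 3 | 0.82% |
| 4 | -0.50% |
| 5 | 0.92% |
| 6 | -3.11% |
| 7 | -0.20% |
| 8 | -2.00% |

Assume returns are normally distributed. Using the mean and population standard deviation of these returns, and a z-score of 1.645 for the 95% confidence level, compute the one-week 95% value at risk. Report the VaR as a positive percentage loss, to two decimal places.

μ = (-0.15 + 2.35 + 0.82 − 0.5 + 0.92 − 3.11 − 0.2 − 2) / 8 = -0.2338%
Population σ = √[Σ(r − μ)² / 8] = √[20.5888 / 8] = √2.5736 = 1.6042%
VaR = −(μ − z·σ) = −(-0.2338 − 1.645 × 1.6042) = −(-2.8727) = 2.8727%

2.87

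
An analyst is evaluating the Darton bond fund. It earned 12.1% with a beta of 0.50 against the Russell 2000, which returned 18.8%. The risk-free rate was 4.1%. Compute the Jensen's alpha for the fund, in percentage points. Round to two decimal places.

CAPM expected return = Rf + β(Rm − Rf) = 4.1% + 0.50 × (18.8% − 4.1%) = 4.1 + 0.50 × 14.70 = 11.4500%
Jensen's α = Rp − E[R] = 12.1% − 11.4500% = 0.6500

0.65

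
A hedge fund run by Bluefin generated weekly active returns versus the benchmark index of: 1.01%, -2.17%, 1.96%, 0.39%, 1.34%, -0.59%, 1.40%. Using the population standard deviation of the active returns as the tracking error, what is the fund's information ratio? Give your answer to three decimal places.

0.361

r̄ = (1.01 − 2.17 + 1.96 + 0.39 + 1.34 − 0.59 + 1.4) / 7 = 0.4771%
Σ(r − r̄)² = (1.01 − 0.4771)² + (-2.17 − 0.4771)² + (1.96 − 0.4771)² + … = 12.2327
population σ = √(12.2327 / 7) = √1.7475 = 1.3219%
IR = r̄ / tracking error = 0.4771 / 1.3219 = 0.3609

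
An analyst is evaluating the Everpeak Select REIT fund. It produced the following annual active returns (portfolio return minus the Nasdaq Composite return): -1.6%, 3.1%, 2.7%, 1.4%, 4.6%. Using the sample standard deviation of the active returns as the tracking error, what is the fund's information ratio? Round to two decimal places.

r̄ = (-1.6 + 3.1 + 2.7 + 1.4 + 4.6) / 5 = 2.0400%
Sample σ = √[Σ(r − r̄)² / 4] = √[21.7720 / 4] = √5.4430 = 2.3330%
IR = r̄ / tracking error = 2.0400 / 2.3330 = 0.8744

0.87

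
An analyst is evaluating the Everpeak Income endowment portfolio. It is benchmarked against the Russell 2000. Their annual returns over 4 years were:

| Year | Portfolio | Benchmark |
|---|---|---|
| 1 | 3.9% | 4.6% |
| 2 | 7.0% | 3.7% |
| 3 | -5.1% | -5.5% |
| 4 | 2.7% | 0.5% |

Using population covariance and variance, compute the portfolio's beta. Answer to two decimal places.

1.06

r̄p = 2.1250%,  r̄m = 0.8250%
Cov = Σ(rp − r̄p)(rm − r̄m) / 4 = 16.5569
Var(rm) = Σ(rm − r̄m)² / 4 = 15.6569
β = Cov / Var = 16.5569 / 15.6569 = 1.0575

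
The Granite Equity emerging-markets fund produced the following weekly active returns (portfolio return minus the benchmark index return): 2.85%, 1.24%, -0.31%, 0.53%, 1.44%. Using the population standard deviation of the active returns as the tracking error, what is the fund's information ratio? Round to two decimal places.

1.10

Mean return r̄ = 5.750 / 5 = 1.1500%
Σ(r − r̄)² = 5.4982; population σ = √(5.4982/5) = 1.0486%
IR = r̄ / tracking error = 1.1500 / 1.0486 = 1.0967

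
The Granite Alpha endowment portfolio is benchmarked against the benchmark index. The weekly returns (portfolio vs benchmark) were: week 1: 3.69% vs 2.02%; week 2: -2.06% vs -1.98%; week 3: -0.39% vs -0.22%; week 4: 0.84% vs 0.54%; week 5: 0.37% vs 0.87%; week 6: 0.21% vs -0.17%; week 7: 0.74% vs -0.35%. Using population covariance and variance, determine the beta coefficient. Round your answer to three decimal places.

r̄p = 0.4857%,  r̄m = 0.1014%
Cov = Σ(rp − r̄p)(rm − r̄m) / 7 = 1.6792
Var(rm) = Σ(rm − r̄m)² / 7 = 1.3110
β = Cov / Var = 1.6792 / 1.3110 = 1.2809

1.281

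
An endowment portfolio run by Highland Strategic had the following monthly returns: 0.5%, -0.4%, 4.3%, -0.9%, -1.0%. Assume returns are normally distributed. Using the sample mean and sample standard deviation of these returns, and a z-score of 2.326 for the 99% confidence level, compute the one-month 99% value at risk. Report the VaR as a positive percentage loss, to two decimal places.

4.63

r̄ = (0.5 − 0.4 + 4.3 − 0.9 − 1) / 5 = 2.50 / 5 = 0.5000%
Sample σ = √[Σ(r − r̄)² / 4] = √[19.4600 / 4] = √4.8650 = 2.2057%
VaR = −(r̄ − z·σ) = −(0.5000 − 2.326 × 2.2057) = −(-4.6305) = 4.6305%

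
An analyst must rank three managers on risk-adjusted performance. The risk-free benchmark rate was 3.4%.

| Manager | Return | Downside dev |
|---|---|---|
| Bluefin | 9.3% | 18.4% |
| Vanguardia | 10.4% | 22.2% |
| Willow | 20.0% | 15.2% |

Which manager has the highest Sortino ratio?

Willow

Bluefin: Sortino ratio = (9.3% − 3.4%) / 18.4% = 0.321
Vanguardia: Sortino ratio = (10.4% − 3.4%) / 22.2% = 0.315
Willow: Sortino ratio = (20.0% − 3.4%) / 15.2% = 1.092
Highest: Willow (1.092).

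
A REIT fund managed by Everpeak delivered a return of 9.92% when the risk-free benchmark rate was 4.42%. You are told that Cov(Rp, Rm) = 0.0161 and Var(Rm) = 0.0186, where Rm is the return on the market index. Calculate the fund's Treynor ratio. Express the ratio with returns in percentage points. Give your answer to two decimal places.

β = Cov / Var = 0.0161 / 0.0186 = 0.8656
Treynor = (Rp − Rf) / β = (9.92% − 4.42%) / 0.8656 = 5.50 / 0.8656 = 6.3540

6.35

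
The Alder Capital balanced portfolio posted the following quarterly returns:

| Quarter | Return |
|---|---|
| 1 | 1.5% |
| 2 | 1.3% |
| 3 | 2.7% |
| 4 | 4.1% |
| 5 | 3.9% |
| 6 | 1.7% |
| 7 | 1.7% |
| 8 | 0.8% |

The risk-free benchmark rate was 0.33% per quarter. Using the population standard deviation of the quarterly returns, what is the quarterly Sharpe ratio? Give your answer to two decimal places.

r̄ = (1.5 + 1.3 + 2.7 + 4.1 + 3.9 + 1.7 + 1.7 + 0.8) / 8 = 17.70 / 8 = 2.2125%
Σ(r − r̄)² = (1.5 − 2.2125)² + (1.3 − 2.2125)² + … = 10.5088
population σ = √(10.5088 / 8) = √1.3136 = 1.1461%
Sharpe = (r̄ − rf) / σ = (2.2125 − 0.33) / 1.1461 = 1.8825 / 1.1461 = 1.6425

1.64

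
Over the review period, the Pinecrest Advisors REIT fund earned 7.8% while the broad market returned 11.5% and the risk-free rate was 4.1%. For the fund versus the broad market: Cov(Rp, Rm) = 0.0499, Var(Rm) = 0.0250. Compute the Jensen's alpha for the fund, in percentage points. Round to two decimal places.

β = Cov / Var = 0.0499 / 0.0250 = 1.9960
E[R] = Rf + β(Rm − Rf) = 4.1% + 1.9960 × (11.5% − 4.1%) = 18.8704%
α = Rp − E[R] = 7.8% − 18.8704% = -11.0704

-11.07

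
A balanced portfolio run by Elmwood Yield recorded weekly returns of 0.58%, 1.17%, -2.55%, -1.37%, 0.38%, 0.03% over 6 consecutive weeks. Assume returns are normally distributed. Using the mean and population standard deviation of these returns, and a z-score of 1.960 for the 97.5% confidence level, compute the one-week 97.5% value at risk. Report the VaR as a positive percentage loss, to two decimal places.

2.79

μ = (0.58 + 1.17 − 2.55 − 1.37 + 0.38 + 0.03) / 6 = -0.2933%
Σ(r − μ)² = (0.58 − (-0.2933))² + (1.17 − (-0.2933))² + (-2.55 − (-0.2933))² + … = 9.7137
σ = √[9.7137 / 6] = 1.2724%
VaR = −(μ − z·σ) = −(-0.2933 − 1.960 × 1.2724) = −(-2.7872) = 2.7872%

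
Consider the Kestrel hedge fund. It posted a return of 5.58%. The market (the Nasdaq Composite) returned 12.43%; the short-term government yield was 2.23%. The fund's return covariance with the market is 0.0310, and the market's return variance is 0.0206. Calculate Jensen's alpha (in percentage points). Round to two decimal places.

β = Cov / Var = 0.0310 / 0.0206 = 1.5049
E[R] = Rf + β(Rm − Rf) = 2.23% + 1.5049 × (12.43% − 2.23%) = 17.5800%
α = Rp − E[R] = 5.58% − 17.5800% = -12.0000

-12.00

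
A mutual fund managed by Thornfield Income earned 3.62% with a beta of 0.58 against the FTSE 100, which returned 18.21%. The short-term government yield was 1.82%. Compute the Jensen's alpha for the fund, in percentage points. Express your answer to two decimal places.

-7.71

CAPM expected return = Rf + β(Rm − Rf) = 1.82% + 0.58 × (18.21% − 1.82%) = 1.82 + 0.58 × 16.39 = 11.3262%
Jensen's α = Rp − E[R] = 3.62% − 11.3262% = -7.7062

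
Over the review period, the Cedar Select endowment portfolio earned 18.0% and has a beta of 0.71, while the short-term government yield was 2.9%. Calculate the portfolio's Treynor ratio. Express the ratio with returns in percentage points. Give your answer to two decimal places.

Treynor = (Rp − Rf) / β = (18.0% − 2.9%) / 0.71 = 15.10 / 0.71 = 21.2676

21.27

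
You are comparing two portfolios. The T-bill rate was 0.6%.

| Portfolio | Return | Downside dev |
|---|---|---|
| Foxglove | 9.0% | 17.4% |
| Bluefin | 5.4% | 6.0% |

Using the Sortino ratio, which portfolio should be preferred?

Foxglove: Sortino ratio = (9.0% − 0.6%) / 17.4% = 0.483
Bluefin: Sortino ratio = (5.4% − 0.6%) / 6.0% = 0.800
Highest: Bluefin (0.800).

Bluefin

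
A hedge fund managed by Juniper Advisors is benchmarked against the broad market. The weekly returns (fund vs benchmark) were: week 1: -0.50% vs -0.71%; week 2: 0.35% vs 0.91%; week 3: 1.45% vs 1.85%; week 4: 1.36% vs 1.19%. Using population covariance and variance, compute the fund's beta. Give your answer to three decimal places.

0.795

r̄p = 0.6650%,  r̄m = 0.8100%
Cov = Σ(rp − r̄p)(rm − r̄m) / 4 = 0.7050
Var(rm) = Σ(rm − r̄m)² / 4 = 0.8866
β = Cov / Var = 0.7050 / 0.8866 = 0.7952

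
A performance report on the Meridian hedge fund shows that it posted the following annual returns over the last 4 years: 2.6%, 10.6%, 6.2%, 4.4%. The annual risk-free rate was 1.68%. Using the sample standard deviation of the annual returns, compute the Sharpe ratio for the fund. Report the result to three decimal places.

r̄ = (2.6 + 10.6 + 6.2 + 4.4) / 4 = 5.9500%
Sample σ = √[Σ(r − r̄)² / 3] = √[35.3100 / 3] = √11.7700 = 3.4307%
Sharpe = (r̄ − rf) / σ = (5.9500 − 1.68) / 3.4307 = 4.2700 / 3.4307 = 1.2446

1.245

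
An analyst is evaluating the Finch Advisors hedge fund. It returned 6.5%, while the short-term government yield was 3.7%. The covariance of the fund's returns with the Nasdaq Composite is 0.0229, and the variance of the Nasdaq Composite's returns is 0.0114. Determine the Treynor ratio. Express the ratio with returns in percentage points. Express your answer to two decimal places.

β = Cov / Var = 0.0229 / 0.0114 = 2.0088
Treynor = (Rp − Rf) / β = (6.5% − 3.7%) / 2.0088 = 2.80 / 2.0088 = 1.3939

1.39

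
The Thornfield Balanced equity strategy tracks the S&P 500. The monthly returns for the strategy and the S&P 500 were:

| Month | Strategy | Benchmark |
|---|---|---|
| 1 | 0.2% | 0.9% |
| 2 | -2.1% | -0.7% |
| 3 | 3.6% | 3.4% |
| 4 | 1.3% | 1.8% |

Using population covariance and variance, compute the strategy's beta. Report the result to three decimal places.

r̄p = 0.7500%,  r̄m = 1.3500%
Cov = Σ(rp − r̄p)(rm − r̄m) / 4 = 3.0450
Var(rm) = Σ(rm − r̄m)² / 4 = 2.2025
β = Cov / Var = 3.0450 / 2.2025 = 1.3825

1.383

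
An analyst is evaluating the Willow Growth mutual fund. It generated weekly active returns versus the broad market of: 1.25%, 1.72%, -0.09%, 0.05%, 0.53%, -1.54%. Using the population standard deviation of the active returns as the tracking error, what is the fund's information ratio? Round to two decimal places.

r̄ = (1.25 + 1.72 − 0.09 + 0.05 + 0.53 − 1.54) / 6 = 0.3200%
Population σ = √[Σ(r − r̄)² / 6] = √[6.5696 / 6] = √1.0949 = 1.0464%
IR = r̄ / tracking error = 0.3200 / 1.0464 = 0.3058

0.31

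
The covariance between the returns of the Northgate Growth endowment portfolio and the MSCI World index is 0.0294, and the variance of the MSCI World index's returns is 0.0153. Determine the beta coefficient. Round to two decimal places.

β = Cov(Rp, Rm) / Var(Rm) = 0.0294 / 0.0153 = 1.9216

1.92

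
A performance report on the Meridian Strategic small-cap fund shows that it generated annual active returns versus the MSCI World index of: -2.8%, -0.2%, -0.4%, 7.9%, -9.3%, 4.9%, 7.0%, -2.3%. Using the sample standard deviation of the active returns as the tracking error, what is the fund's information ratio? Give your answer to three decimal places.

0.104

Mean return r̄ = 4.80 / 8 = 0.6000%
Σ(r − r̄)² = 232.3600; sample σ = √(232.3600/7) = 5.7614%
IR = r̄ / tracking error = 0.6000 / 5.7614 = 0.1041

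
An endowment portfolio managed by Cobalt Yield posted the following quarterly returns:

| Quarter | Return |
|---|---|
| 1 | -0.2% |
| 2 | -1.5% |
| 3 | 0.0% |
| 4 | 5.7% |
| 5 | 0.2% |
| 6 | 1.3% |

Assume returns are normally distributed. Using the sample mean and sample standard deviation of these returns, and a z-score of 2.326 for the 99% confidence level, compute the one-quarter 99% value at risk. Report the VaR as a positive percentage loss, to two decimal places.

4.92

μ = (-0.2 − 1.5 + 0 + 5.7 + 0.2 + 1.3) / 6 = 0.9167%
Σ(r − μ)² = (-0.2 − 0.9167)² + (-1.5 − 0.9167)² + (0 − 0.9167)² + … = 31.4683
sample σ = √(31.4683 / 5) = √6.2937 = 2.5087%
VaR = −(μ − z·σ) = −(0.9167 − 2.326 × 2.5087) = −(-4.9185) = 4.9185%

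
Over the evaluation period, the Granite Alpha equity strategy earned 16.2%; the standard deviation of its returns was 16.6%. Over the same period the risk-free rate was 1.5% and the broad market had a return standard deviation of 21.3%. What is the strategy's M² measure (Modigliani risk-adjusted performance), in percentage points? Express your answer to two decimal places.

Sharpe = (Rp − Rf) / σp = (16.2% − 1.5%) / 16.6% = 0.8855
M² = Rf + Sharpe × σm = 1.5% + 0.8855 × 21.3% = 20.3612%

20.36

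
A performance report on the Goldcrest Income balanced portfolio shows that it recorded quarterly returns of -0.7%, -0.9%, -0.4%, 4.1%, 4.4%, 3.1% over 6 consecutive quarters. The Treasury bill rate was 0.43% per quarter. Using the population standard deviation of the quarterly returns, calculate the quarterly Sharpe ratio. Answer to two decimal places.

0.51

r̄ = (-0.7 − 0.9 − 0.4 + 4.1 + 4.4 + 3.1) / 6 = 9.60 / 6 = 1.6000%
Σ(r − r̄)² = (-0.7 − 1.6000)² + (-0.9 − 1.6000)² + (-0.4 − 1.6000)² + … = 31.8800
population σ = √(31.8800 / 6) = √5.3133 = 2.3051%
Sharpe = (r̄ − rf) / σ = (1.6000 − 0.43) / 2.3051 = 1.1700 / 2.3051 = 0.5076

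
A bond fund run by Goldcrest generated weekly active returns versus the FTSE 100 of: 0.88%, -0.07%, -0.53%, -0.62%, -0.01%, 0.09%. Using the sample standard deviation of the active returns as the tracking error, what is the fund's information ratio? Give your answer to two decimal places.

Mean return r̄ = -0.260 / 6 = -0.0433%
Σ(r − r̄)² = 1.4415; sample σ = √(1.4415/5) = 0.5369%
IR = r̄ / tracking error = -0.0433 / 0.5369 = -0.0806

-0.08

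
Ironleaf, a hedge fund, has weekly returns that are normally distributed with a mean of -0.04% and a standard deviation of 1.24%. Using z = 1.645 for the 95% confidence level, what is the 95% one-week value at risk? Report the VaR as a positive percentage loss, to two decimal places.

2.08

VaR (as % loss) = −(μ − z·σ) = −(-0.04% − 1.645 × 1.24%) = −(-2.0798%) = 2.0798%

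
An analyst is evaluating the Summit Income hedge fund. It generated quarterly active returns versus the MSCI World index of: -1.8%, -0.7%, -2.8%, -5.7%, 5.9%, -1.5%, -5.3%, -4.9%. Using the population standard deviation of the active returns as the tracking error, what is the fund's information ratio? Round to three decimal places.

-0.600

r̄ = (-1.8 − 0.7 − 2.8 − 5.7 + 5.9 − 1.5 − 5.3 − 4.9) / 8 = -16.80 / 8 = -2.1000%
Σ(r − r̄)² = 97.9400; population σ = √(97.9400/8) = 3.4989%
IR = r̄ / tracking error = -2.1000 / 3.4989 = -0.6002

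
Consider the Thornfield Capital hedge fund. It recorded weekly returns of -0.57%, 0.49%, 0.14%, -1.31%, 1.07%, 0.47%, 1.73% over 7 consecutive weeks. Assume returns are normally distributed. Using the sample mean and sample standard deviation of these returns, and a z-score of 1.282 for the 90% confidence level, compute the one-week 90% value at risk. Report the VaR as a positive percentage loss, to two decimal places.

Mean return r̄ = 2.020 / 7 = 0.2886%
Sample σ = √[Σ(r − r̄)² / 6] = √[6.0765 / 6] = √1.0128 = 1.0064%
VaR = −(r̄ − z·σ) = −(0.2886 − 1.282 × 1.0064) = −(-1.0016) = 1.0016%

1.00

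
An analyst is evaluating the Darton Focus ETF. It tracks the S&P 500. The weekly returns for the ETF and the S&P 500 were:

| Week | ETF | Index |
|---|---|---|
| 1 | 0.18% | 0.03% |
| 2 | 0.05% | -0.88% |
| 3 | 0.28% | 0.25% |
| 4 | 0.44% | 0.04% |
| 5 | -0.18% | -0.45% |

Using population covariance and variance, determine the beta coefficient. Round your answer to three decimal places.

0.341

r̄p = 0.1540%,  r̄m = -0.2020%
Cov = Σ(rp − r̄p)(rm − r̄m) / 5 = 0.0571
Var(rm) = Σ(rm − r̄m)² / 5 = 0.1676
β = Cov / Var = 0.0571 / 0.1676 = 0.3407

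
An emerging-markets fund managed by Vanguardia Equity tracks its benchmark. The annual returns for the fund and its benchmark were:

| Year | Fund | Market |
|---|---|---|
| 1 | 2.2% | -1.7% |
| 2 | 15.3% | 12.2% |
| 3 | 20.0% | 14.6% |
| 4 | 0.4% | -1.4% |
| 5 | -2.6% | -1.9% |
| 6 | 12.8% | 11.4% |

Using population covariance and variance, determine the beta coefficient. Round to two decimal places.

1.13

r̄p = 8.0167%,  r̄m = 5.5333%
Cov = Σ(rp − r̄p)(rm − r̄m) / 6 = 59.8444
Var(rm) = Σ(rm − r̄m)² / 6 = 52.7856
β = Cov / Var = 59.8444 / 52.7856 = 1.1337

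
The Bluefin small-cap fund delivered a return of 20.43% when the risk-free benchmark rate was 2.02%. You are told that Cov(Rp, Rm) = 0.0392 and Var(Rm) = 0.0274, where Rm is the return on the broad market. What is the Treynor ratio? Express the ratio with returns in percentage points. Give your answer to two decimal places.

β = Cov / Var = 0.0392 / 0.0274 = 1.4307
Treynor = (Rp − Rf) / β = (20.43% − 2.02%) / 1.4307 = 18.41 / 1.4307 = 12.8678

12.87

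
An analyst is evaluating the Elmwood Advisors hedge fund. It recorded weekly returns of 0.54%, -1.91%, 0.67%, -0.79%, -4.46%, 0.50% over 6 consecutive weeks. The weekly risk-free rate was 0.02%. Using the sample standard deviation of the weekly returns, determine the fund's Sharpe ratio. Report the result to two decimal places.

Mean return μ = -5.450 / 6 = -0.9083%
Sample std dev = √[20.2039 / 5] = 2.0102%
Sharpe = (μ − rf) / σ = (-0.9083 − 0.02) / 2.0102 = -0.9283 / 2.0102 = -0.4618

-0.46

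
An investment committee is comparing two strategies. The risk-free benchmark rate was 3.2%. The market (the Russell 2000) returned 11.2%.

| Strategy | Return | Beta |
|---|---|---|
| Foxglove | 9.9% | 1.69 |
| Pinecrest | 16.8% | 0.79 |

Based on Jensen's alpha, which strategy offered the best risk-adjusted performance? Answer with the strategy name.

Pinecrest

Foxglove: α = 9.9% − [3.2% + 1.69 × (11.2% − 3.2%)] = -6.820
Pinecrest: α = 16.8% − [3.2% + 0.79 × (11.2% − 3.2%)] = 7.280
Highest: Pinecrest (7.280).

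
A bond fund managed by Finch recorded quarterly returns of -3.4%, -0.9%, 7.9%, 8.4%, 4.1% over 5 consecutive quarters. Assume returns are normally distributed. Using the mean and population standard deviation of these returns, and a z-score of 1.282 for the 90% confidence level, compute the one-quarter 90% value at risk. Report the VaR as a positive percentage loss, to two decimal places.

2.80

r̄ = (-3.4 − 0.9 + 7.9 + 8.4 + 4.1) / 5 = 3.2200%
Population std dev = √[110.3080 / 5] = 4.6970%
VaR = −(r̄ − z·σ) = −(3.2200 − 1.282 × 4.6970) = −(-2.8016) = 2.8016%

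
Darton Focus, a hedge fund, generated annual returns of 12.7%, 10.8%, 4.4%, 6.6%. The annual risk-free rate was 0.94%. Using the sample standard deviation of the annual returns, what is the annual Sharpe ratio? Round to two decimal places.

2.02

μ = (12.7 + 10.8 + 4.4 + 6.6) / 4 = 8.6250%
Σ(r − μ)² = (12.7 − 8.6250)² + (10.8 − 8.6250)² + (4.4 − 8.6250)² + … = 43.2875
sample σ = √(43.2875 / 3) = √14.4292 = 3.7986%
Sharpe = (μ − rf) / σ = (8.6250 − 0.94) / 3.7986 = 7.6850 / 3.7986 = 2.0231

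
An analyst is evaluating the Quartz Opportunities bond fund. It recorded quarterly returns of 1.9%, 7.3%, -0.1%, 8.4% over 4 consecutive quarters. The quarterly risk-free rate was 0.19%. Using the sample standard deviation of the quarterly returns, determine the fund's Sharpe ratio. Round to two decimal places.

1.02

r̄ = (1.9 + 7.3 − 0.1 + 8.4) / 4 = 4.3750%
Sample σ = √[Σ(r − r̄)² / 3] = √[50.9075 / 3] = √16.9692 = 4.1194%
Sharpe = (r̄ − rf) / σ = (4.3750 − 0.19) / 4.1194 = 4.1850 / 4.1194 = 1.0159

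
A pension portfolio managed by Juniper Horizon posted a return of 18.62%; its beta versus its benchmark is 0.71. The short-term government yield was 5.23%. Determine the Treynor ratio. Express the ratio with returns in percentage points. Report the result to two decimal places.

Treynor = (Rp − Rf) / β = (18.62% − 5.23%) / 0.71 = 13.39 / 0.71 = 18.8592

18.86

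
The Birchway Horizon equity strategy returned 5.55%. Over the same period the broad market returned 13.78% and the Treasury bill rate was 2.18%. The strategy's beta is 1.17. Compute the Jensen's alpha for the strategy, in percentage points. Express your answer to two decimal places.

CAPM expected return = Rf + β(Rm − Rf) = 2.18% + 1.17 × (13.78% − 2.18%) = 2.18 + 1.17 × 11.60 = 15.7520%
Jensen's α = Rp − E[R] = 5.55% − 15.7520% = -10.2020

-10.20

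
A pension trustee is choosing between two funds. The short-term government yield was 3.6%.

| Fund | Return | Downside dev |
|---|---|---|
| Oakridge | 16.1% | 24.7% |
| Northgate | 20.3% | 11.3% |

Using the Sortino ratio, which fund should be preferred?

Northgate

Oakridge: Sortino ratio = (16.1% − 3.6%) / 24.7% = 0.506
Northgate: Sortino ratio = (20.3% − 3.6%) / 11.3% = 1.478
Highest: Northgate (1.478).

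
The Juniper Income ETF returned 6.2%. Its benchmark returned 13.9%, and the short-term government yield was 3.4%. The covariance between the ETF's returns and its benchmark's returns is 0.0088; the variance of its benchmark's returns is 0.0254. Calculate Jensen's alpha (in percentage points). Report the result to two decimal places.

β = Cov / Var = 0.0088 / 0.0254 = 0.3465
E[R] = Rf + β(Rm − Rf) = 3.4% + 0.3465 × (13.9% − 3.4%) = 7.0383%
α = Rp − E[R] = 6.2% − 7.0383% = -0.8383

-0.84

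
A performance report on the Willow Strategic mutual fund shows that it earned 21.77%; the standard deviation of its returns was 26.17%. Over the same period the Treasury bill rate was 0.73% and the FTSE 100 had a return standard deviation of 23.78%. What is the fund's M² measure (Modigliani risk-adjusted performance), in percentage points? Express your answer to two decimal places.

Sharpe = (Rp − Rf) / σp = (21.77% − 0.73%) / 26.17% = 0.8040
M² = Rf + Sharpe × σm = 0.73% + 0.8040 × 23.78% = 19.8491%

19.85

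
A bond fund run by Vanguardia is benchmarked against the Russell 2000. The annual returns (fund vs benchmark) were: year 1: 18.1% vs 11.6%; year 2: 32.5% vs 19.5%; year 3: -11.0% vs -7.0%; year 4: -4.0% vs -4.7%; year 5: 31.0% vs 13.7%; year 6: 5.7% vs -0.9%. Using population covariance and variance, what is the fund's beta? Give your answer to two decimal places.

r̄p = 12.0500%,  r̄m = 5.3667%
Cov = Σ(rp − r̄p)(rm − r̄m) / 6 = 161.8450
Var(rm) = Σ(rm − r̄m)² / 6 = 100.2656
β = Cov / Var = 161.8450 / 100.2656 = 1.6142

1.61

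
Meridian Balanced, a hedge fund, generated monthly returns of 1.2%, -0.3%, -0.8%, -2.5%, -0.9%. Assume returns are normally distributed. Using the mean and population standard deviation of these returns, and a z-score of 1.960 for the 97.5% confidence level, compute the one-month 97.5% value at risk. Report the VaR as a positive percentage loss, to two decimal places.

2.99

r̄ = (1.2 − 0.3 − 0.8 − 2.5 − 0.9) / 5 = -0.6600%
Population σ = √[Σ(r − r̄)² / 5] = √[7.0520 / 5] = √1.4104 = 1.1876%
VaR = −(r̄ − z·σ) = −(-0.6600 − 1.960 × 1.1876) = −(-2.9877) = 2.9877%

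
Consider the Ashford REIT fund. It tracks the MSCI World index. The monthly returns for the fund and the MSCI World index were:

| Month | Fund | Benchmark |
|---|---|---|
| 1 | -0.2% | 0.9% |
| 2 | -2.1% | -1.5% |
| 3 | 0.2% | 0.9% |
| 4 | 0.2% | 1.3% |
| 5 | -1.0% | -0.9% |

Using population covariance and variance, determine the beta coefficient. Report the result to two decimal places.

r̄p = -0.5800%,  r̄m = 0.1400%
Cov = Σ(rp − r̄p)(rm − r̄m) / 5 = 0.9432
Var(rm) = Σ(rm − r̄m)² / 5 = 1.2544
β = Cov / Var = 0.9432 / 1.2544 = 0.7519

0.75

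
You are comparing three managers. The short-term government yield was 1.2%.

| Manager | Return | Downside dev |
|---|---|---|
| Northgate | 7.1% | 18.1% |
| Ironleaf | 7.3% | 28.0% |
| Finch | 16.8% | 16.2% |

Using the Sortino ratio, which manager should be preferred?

Finch

Northgate: Sortino ratio = (7.1% − 1.2%) / 18.1% = 0.326
Ironleaf: Sortino ratio = (7.3% − 1.2%) / 28.0% = 0.218
Finch: Sortino ratio = (16.8% − 1.2%) / 16.2% = 0.963
Highest: Finch (0.963).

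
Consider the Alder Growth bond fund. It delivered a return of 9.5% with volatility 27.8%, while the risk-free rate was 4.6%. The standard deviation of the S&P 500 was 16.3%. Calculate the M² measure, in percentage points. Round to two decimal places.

7.47

Sharpe = (Rp − Rf) / σp = (9.5% − 4.6%) / 27.8% = 0.1763
M² = Rf + Sharpe × σm = 4.6% + 0.1763 × 16.3% = 7.4737%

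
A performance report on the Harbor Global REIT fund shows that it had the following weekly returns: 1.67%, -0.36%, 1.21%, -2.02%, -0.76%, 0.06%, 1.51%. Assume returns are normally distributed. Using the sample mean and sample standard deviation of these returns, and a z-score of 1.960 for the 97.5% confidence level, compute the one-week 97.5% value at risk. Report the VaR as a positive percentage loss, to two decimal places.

r̄ = (1.67 − 0.36 + 1.21 − 2.02 − 0.76 + 0.06 + 1.51) / 7 = 0.1871%
Σ(r − r̄)² = (1.67 − 0.1871)² + (-0.36 − 0.1871)² + (1.21 − 0.1871)² + … = 11.0791
σ = √[11.0791 / 6] = 1.3589%
VaR = −(r̄ − z·σ) = −(0.1871 − 1.960 × 1.3589) = −(-2.4763) = 2.4763%

2.48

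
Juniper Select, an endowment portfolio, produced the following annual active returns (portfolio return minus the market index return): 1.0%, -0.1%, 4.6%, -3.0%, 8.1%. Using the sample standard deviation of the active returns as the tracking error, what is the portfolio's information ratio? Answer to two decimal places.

0.49

Mean return μ = 10.60 / 5 = 2.1200%
Σ(r − μ)² = (1 − 2.1200)² + (-0.1 − 2.1200)² + … = 74.3080
sample σ = √(74.3080 / 4) = √18.5770 = 4.3101%
IR = μ / tracking error = 2.1200 / 4.3101 = 0.4919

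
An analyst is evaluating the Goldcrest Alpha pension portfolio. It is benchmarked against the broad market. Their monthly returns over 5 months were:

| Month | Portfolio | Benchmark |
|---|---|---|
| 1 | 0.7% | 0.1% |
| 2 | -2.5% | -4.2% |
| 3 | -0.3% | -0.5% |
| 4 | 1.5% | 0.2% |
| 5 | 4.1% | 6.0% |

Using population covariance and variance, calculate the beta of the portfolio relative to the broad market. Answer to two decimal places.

r̄p = 0.7000%,  r̄m = 0.3200%
Cov = Σ(rp − r̄p)(rm − r̄m) / 5 = 6.9000
Var(rm) = Σ(rm − r̄m)² / 5 = 10.6856
β = Cov / Var = 6.9000 / 10.6856 = 0.6457

0.65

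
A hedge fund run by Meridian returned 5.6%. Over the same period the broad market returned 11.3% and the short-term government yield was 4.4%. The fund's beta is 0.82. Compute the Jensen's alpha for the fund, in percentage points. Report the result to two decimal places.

CAPM expected return = Rf + β(Rm − Rf) = 4.4% + 0.82 × (11.3% − 4.4%) = 4.4 + 0.82 × 6.90 = 10.0580%
Jensen's α = Rp − E[R] = 5.6% − 10.0580% = -4.4580

-4.46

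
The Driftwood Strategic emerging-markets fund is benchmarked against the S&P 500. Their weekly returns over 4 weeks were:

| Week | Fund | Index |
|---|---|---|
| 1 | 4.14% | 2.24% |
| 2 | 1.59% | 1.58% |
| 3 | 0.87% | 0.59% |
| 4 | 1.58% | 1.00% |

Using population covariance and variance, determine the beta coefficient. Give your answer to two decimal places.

1.82

r̄p = 2.0450%,  r̄m = 1.3525%
Cov = Σ(rp − r̄p)(rm − r̄m) / 4 = 0.7039
Var(rm) = Σ(rm − r̄m)² / 4 = 0.3863
β = Cov / Var = 0.7039 / 0.3863 = 1.8222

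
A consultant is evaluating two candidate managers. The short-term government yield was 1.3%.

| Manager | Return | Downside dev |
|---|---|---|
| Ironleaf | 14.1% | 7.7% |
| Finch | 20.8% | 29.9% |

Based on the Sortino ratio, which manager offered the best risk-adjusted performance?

Ironleaf

Ironleaf: Sortino ratio = (14.1% − 1.3%) / 7.7% = 1.662
Finch: Sortino ratio = (20.8% − 1.3%) / 29.9% = 0.652
Highest: Ironleaf (1.662).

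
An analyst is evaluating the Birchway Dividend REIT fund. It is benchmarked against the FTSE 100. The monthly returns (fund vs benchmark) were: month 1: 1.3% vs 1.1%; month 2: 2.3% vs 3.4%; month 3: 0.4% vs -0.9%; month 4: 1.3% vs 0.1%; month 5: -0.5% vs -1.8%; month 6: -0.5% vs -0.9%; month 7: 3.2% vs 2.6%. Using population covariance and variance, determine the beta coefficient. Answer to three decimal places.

r̄p = 1.0714%,  r̄m = 0.5143%
Cov = Σ(rp − r̄p)(rm − r̄m) / 7 = 2.1190
Var(rm) = Σ(rm − r̄m)² / 7 = 3.2212
β = Cov / Var = 2.1190 / 3.2212 = 0.6578

0.658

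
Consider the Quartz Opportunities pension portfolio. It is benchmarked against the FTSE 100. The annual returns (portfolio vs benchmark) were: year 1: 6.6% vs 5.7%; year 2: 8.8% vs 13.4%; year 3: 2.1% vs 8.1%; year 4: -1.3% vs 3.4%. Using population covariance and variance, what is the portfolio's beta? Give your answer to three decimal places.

r̄p = 4.0500%,  r̄m = 7.6500%
Cov = Σ(rp − r̄p)(rm − r̄m) / 4 = 11.0500
Var(rm) = Σ(rm − r̄m)² / 4 = 13.7825
β = Cov / Var = 11.0500 / 13.7825 = 0.8017

0.802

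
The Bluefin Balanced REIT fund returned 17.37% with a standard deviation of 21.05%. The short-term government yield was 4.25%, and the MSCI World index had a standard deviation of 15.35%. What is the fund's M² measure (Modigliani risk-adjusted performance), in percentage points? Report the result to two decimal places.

13.82

Sharpe = (Rp − Rf) / σp = (17.37% − 4.25%) / 21.05% = 0.6233
M² = Rf + Sharpe × σm = 4.25% + 0.6233 × 15.35% = 13.8177%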